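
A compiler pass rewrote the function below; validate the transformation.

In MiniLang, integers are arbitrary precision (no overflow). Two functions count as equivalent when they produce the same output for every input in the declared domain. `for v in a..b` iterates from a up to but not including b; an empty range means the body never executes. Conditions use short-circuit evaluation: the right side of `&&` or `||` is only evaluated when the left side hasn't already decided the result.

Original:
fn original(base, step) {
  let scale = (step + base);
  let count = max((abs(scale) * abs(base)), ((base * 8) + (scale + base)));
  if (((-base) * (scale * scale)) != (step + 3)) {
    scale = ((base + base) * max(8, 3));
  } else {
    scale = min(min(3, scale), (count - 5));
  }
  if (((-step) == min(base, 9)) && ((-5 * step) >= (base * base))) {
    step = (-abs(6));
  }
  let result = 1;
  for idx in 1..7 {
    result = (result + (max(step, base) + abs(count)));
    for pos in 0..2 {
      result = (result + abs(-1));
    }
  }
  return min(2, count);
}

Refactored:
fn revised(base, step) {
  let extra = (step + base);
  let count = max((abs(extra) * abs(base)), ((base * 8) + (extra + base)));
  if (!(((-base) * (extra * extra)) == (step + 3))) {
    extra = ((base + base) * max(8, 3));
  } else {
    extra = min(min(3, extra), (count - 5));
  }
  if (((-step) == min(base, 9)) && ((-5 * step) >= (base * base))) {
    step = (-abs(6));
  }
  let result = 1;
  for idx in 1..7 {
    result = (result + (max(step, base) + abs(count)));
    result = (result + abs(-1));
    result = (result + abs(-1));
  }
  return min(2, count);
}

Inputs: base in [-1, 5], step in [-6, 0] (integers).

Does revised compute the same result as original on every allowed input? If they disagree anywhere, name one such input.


Changes here: loop structure differs, and comparison usage differs, and local variable names differ, and boolean connective usage differs, and arithmetic usage differs, and constant usage differs, and min/max/abs usage differs; the full 49-point sweep finds no disagreement.
verdict: equivalent


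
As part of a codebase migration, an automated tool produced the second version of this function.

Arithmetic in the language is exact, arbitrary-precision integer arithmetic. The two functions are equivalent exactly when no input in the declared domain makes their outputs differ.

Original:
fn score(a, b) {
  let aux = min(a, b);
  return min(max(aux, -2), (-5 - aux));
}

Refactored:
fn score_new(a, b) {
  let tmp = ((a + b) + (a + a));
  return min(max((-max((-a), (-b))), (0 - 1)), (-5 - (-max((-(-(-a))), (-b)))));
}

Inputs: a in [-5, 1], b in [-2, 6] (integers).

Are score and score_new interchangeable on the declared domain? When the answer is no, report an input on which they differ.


Consider the input a=-5, b=-2.
score: aux=-5, then returns -2
score_new: tmp=-17, then returns -1
-2 against -1: the behavior changed.
verdict: not equivalent; witness: a=-5, b=-2


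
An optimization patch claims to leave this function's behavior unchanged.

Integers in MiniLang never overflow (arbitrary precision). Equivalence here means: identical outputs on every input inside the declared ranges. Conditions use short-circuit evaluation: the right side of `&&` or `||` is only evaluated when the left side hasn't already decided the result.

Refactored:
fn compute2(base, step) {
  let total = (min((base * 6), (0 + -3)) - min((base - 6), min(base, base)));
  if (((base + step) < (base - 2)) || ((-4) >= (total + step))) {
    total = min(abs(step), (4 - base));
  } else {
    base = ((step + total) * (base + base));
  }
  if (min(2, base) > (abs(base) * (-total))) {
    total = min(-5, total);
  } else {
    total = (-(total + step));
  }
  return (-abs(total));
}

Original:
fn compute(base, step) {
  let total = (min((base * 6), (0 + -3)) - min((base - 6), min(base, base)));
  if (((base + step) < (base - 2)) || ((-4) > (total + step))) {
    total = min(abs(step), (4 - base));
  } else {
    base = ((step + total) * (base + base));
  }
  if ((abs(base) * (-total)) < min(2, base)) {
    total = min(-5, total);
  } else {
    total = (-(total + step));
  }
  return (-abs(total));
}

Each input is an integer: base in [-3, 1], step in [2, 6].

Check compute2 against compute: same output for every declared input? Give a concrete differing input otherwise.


Run the pair on base=-3, step=5.
compute: total=-9, then (((base + step) < (base - 2)) || ((-4) > (total + step))) is false, then base=24, then ((abs(base) * (-total)) < min(2, base)) is false, then total=4, then returns -4
compute2: total=-9, then (((base + step) < (base - 2)) || ((-4) >= (total + step))) is true, then total=5, then (min(2, base) > (abs(base) * (-total))) is true, then total=-5, then returns -5
-4 != -5, so the rewrite changes behavior.
verdict: not equivalent; witness: base=-3, step=5


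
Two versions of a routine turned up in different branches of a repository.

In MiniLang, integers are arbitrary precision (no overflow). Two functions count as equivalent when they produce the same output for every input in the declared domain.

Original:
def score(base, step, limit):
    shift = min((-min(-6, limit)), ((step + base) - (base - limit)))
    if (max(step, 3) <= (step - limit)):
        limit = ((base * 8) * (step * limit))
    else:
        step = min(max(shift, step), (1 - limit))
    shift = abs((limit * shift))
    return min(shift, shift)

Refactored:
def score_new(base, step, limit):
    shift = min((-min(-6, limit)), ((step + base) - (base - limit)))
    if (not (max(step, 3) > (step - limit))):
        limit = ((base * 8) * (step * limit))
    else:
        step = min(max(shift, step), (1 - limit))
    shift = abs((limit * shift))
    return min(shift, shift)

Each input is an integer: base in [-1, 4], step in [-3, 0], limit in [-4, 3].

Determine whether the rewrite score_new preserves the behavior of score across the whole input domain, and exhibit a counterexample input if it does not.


This is a faithful refactor — boolean connective usage differs, plus comparison usage differs, but the computed results match everywhere.
One worked example (base=4, step=-1, limit=0) — score: shift=-1, then (max(step, 3) <= (step - limit)) is false, then step=-1, then shift=0, then returns 0; score_new: shift=-1, then (not (max(step, 3) > (step - limit))) is false, then step=-1, then shift=0, then returns 0; agreement on 0.
Checked all 192 inputs in the declared domain: the outputs agree on every one.
verdict: equivalent


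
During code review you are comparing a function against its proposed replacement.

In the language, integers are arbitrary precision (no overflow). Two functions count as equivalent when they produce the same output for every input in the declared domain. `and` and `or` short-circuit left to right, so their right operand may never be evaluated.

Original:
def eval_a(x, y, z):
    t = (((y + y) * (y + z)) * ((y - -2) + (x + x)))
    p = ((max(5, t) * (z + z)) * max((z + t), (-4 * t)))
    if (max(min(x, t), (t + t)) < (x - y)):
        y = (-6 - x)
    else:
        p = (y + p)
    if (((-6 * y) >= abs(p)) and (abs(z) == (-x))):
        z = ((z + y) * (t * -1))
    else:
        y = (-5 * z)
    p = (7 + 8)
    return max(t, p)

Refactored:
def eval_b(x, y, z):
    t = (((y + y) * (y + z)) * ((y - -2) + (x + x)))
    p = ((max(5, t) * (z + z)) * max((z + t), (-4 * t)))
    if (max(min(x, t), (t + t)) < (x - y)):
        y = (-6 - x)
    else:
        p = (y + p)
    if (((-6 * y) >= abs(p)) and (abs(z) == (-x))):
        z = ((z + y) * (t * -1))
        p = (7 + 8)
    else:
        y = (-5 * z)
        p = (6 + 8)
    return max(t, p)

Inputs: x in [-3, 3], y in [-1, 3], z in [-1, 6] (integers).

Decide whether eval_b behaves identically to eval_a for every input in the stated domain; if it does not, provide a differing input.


Not equivalent: x=-3, y=-1, z=-1 separates them (15 vs 14).
eval_a: t = -20; p = -800; (max(min(x, t), (t + t)) < (x - y)) -> true; y = -3; (((-6 * y) >= abs(p)) and (abs(z) == (-x))) -> false; y = 5; p = 15; return 15
eval_b: t = -20; p = -800; (max(min(x, t), (t + t)) < (x - y)) -> true; y = -3; (((-6 * y) >= abs(p)) and (abs(z) == (-x))) -> false; y = 5; p = 14; return 14
verdict: not equivalent; witness: x=-3, y=-1, z=-1


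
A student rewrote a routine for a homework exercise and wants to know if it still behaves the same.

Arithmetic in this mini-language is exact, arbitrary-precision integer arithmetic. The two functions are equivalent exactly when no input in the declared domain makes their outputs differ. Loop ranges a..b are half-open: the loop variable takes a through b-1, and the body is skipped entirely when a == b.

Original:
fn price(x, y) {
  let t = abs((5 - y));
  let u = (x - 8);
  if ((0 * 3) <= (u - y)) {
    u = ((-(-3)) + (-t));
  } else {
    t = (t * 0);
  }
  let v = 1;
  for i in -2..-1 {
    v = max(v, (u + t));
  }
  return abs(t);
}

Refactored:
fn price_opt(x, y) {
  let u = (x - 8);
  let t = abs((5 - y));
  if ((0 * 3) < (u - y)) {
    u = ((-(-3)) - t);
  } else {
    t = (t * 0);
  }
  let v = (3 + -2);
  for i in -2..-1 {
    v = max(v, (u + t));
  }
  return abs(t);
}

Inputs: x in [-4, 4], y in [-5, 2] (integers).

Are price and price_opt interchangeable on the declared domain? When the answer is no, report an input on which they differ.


Take x=3, y=-5.
price: t = 10; u = -5; ((0 * 3) <= (u - y)) -> true; u = -7; v = 1; [i=-2]; v = 3; return 10
price_opt: u = -5; t = 10; ((0 * 3) < (u - y)) -> false; t = 0; v = 1; [i=-2]; v = 1; return 0
10 != 0, so the rewrite changes behavior.
verdict: not equivalent; witness: x=3, y=-5


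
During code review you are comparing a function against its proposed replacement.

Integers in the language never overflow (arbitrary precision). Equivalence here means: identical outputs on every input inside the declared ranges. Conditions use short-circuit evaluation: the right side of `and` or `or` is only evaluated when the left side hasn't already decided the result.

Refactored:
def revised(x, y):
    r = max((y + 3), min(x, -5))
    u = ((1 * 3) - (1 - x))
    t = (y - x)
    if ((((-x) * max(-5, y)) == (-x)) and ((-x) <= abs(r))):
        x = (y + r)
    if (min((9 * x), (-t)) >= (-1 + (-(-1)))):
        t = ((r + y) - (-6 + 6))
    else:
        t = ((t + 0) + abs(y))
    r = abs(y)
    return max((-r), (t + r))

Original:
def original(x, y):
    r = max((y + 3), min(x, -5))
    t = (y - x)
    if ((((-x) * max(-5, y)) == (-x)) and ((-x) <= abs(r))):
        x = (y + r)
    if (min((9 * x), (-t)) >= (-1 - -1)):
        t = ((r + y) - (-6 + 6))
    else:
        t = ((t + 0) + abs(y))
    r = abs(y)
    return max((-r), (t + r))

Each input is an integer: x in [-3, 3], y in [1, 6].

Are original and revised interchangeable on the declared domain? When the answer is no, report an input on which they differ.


Changes here: statement counts differ; and arithmetic usage differs; and local variable names differ; and constant usage differs; the full 42-point sweep finds no disagreement.
verdict: equivalent


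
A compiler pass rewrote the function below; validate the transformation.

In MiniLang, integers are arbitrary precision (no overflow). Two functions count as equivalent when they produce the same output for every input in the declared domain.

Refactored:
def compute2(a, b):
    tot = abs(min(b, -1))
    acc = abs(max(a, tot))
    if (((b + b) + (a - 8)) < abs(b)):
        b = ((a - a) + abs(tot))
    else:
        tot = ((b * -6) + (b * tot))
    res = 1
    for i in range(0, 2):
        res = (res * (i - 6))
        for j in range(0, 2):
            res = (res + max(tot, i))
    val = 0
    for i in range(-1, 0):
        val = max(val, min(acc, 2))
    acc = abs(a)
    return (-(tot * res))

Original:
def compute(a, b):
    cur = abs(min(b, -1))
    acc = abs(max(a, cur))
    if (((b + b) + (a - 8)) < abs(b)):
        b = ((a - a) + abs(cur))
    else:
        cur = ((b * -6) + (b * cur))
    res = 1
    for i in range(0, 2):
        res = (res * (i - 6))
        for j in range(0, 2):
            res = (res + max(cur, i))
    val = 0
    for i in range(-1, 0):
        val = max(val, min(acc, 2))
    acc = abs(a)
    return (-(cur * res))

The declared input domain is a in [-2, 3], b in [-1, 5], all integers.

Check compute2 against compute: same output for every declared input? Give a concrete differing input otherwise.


Equivalent — the differences include local variable names differ, yet no declared input distinguishes the two.
Spot check at a=1, b=3 — compute: cur=1, then acc=1, then (((b + b) + (a - 8)) < abs(b)) is true, then b=1, then res=1, then (i=0), then res=-6, then (j=0), then res=-5, then (j=1), then res=-4, then (i=1), then res=20, then (j=0), then res=21, then (j=1), then res=22, then val=0, then (i=-1), then val=1, then acc=1, then returns -22. compute2: tot=1, then acc=1, then (((b + b) + (a - 8)) < abs(b)) is true, then b=1, then res=1, then (i=0), then res=-6, then (j=0), then res=-5, then (j=1), then res=-4, then (i=1), then res=20, then (j=0), then res=21, then (j=1), then res=22, then val=0, then (i=-1), then val=1, then acc=1, then returns -22. Both give -22.
An exhaustive pass over the 42 declared inputs shows identical outputs.
verdict: equivalent


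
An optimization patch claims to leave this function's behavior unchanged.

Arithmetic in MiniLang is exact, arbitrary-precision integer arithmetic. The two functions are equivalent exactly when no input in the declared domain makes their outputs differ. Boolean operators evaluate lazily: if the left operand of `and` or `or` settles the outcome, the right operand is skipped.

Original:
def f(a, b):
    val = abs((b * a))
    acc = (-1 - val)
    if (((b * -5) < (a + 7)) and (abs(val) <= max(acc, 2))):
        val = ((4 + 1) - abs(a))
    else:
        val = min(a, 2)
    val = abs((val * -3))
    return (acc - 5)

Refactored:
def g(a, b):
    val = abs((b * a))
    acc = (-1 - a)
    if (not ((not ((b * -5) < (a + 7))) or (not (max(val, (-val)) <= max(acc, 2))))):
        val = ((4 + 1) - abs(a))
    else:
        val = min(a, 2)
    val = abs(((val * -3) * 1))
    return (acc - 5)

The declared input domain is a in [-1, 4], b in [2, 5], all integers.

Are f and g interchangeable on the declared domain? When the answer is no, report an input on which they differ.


Try a=-1, b=2.
f: val := 2 | acc := -3 | (((b * -5) < (a + 7)) and (abs(val) <= max(acc, 2))): true | val := 4 | val := 12 | result -8
g: val := 2 | acc := 0 | (not ((not ((b * -5) < (a + 7))) or (not (max(val, (-val)) <= max(acc, 2))))): true | val := 4 | val := 12 | result -5
-8 vs -5 — the two versions disagree here.
verdict: not equivalent; witness: a=-1, b=2


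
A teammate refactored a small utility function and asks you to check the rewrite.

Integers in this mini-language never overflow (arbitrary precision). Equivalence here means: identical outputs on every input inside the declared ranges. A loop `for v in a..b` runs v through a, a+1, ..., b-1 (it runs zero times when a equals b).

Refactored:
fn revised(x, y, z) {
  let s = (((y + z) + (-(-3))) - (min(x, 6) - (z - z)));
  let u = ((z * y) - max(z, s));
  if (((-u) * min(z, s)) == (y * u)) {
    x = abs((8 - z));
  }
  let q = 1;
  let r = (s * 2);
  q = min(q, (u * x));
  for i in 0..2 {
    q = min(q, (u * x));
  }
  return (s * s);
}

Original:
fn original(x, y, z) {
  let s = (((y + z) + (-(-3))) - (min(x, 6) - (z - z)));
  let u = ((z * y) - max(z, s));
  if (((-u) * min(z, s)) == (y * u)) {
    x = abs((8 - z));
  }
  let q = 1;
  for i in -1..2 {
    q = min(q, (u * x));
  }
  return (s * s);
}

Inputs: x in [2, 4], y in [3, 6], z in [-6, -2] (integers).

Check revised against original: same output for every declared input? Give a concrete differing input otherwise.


Side by side, the visible changes include: statement counts differ; also constant usage differs; also loop structure differs; also min/max/abs usage differs; also local variable names differ; also arithmetic usage differs.
One worked example (x=2, y=3, z=-2) — original: s becomes 2; next u becomes -8; next (((-u) * min(z, s)) == (y * u)) evaluates to false; next q becomes 1; next at i=-1:; next q becomes -16; next at i=0:; next q becomes -16; next at i=1:; next q becomes -16; next final value 4; revised: s becomes 2; next u becomes -8; next (((-u) * min(z, s)) == (y * u)) evaluates to false; next q becomes 1; next r becomes 4; next q becomes -16; next at i=0:; next q becomes -16; next at i=1:; next q becomes -16; next final value 4; agreement on 4.
Checked all 60 inputs in the declared domain: the outputs agree on every one.
verdict: equivalent


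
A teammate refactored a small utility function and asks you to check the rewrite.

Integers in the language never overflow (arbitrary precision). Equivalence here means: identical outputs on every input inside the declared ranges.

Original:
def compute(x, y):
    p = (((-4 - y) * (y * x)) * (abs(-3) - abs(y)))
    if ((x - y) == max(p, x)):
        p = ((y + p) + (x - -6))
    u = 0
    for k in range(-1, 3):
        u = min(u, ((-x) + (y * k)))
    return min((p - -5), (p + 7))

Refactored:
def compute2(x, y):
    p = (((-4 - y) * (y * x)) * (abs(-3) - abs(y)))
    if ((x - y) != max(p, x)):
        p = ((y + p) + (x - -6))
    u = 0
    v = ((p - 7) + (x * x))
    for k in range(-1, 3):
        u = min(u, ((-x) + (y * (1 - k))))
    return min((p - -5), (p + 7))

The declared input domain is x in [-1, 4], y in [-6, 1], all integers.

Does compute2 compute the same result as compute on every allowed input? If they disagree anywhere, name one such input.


x=-1, y=-6 yields -31 from compute but -32 from compute2.
verdict: not equivalent; witness: x=-1, y=-6


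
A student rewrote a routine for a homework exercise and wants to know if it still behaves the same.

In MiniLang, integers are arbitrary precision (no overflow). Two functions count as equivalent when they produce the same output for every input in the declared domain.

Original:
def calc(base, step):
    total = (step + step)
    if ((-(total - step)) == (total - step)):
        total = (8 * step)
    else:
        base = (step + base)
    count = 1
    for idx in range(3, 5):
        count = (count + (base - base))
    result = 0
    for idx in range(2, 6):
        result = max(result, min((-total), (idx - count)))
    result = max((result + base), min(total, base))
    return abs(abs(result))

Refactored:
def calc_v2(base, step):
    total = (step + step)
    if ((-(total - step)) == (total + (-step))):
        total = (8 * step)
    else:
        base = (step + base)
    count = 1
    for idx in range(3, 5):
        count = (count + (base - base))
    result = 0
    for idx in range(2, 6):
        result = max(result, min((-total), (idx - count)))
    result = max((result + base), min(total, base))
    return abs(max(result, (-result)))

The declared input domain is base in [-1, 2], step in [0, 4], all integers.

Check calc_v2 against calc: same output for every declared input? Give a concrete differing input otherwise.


Equivalent — the differences include min/max/abs usage differs, plus arithmetic usage differs, yet no declared input distinguishes the two.
Spot check at base=-1, step=4 — calc: total=8, then ((-(total - step)) == (total - step)) is false, then base=3, then count=1, then (idx=3), then count=1, then (idx=4), then count=1, then result=0, then (idx=2), then result=0, then (idx=3), then result=0, then (idx=4), then result=0, then (idx=5), then result=0, then result=3, then returns 3. calc_v2: total=8, then ((-(total - step)) == (total + (-step))) is false, then base=3, then count=1, then (idx=3), then count=1, then (idx=4), then count=1, then result=0, then (idx=2), then result=0, then (idx=3), then result=0, then (idx=4), then result=0, then (idx=5), then result=0, then result=3, then returns 3. Both give 3.
An exhaustive pass over the 20 declared inputs shows identical outputs.
verdict: equivalent


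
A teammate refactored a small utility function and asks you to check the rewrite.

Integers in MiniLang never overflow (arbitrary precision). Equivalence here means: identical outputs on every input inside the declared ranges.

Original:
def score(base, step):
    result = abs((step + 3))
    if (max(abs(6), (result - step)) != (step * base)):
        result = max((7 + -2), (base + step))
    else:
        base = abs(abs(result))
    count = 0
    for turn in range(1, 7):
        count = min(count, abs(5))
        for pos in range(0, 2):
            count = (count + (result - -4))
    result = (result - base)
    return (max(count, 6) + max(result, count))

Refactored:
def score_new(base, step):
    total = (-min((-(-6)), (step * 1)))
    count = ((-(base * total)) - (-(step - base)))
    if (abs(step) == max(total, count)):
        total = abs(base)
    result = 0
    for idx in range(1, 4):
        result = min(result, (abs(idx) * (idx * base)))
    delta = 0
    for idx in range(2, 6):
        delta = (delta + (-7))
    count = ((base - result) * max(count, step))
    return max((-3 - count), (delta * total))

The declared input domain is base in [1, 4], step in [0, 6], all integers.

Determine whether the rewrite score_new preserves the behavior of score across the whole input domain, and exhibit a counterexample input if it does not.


There is a counterexample at base=1, step=0: 46 on one side, -3 on the other.
score: result := 3 | (max(abs(6), (result - step)) != (step * base)): true | result := 5 | count := 0 | iter turn=1: | count := 0 | iter pos=0: | count := 9 | iter pos=1: | count := 18 | iter turn=2: | count := 5 | iter pos=0: | count := 14 | iter pos=1: | count := 23 | iter turn=3: | count := 5 | iter pos=0: | count := 14 | iter pos=1: | count := 23 | iter turn=4: | count := 5 | iter pos=0: | count := 14 | iter pos=1: | count := 23 | iter turn=5: | count := 5 | iter pos=0: | count := 14 | iter pos=1: | count := 23 | iter turn=6: | count := 5 | iter pos=0: | count := 14 | iter pos=1: | count := 23 | result := 4 | result 46
score_new: total := 0 | count := -1 | (abs(step) == max(total, count)): true | total := 1 | result := 0 | iter idx=1: | result := 0 | iter idx=2: | result := 0 | iter idx=3: | result := 0 | delta := 0 | iter idx=2: | delta := -7 | iter idx=3: | delta := -14 | iter idx=4: | delta := -21 | iter idx=5: | delta := -28 | count := 0 | result -3
verdict: not equivalent; witness: base=1, step=0


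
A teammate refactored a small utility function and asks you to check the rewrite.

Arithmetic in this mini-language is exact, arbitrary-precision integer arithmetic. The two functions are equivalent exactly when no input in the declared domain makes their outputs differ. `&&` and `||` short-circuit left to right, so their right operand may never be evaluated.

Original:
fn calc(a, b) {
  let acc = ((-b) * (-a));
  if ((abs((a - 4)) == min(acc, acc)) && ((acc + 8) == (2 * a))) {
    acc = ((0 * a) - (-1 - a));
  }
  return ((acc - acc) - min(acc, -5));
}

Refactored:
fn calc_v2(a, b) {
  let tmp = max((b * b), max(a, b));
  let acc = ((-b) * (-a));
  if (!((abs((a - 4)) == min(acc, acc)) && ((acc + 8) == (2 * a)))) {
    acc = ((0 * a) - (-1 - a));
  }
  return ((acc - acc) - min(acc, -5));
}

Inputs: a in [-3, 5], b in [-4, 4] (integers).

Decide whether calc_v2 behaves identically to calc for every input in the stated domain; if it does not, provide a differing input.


Try a=-3, b=2.
calc: acc=-6, then ((abs((a - 4)) == min(acc, acc)) && ((acc + 8) == (2 * a))) is false, then returns 6
calc_v2: tmp=4, then acc=-6, then (!((abs((a - 4)) == min(acc, acc)) && ((acc + 8) == (2 * a)))) is true, then acc=-2, then returns 5
6 != 5, so the rewrite changes behavior.
verdict: not equivalent; witness: a=-3, b=2


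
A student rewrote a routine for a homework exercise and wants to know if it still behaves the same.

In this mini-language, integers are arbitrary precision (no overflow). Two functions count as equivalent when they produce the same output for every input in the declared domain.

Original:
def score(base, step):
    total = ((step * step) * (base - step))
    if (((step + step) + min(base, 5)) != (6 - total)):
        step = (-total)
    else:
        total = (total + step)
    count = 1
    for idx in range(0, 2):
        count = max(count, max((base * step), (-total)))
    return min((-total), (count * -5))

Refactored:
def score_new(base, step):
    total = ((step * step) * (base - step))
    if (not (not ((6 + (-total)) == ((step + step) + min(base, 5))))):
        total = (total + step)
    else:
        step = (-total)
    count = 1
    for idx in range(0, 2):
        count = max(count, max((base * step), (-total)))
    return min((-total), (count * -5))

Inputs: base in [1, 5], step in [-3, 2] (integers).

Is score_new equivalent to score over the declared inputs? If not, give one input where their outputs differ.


The two are interchangeable: boolean connective usage differs, comparison usage differs, arithmetic usage differs, and every declared input agrees.
As a probe, take base=5, step=0: score runs total := 0 | (((step + step) + min(base, 5)) != (6 - total)): true | step := 0 | count := 1 | iter idx=0: | count := 1 | iter idx=1: | count := 1 | result -5; score_new runs total := 0 | (not (not ((6 + (-total)) == ((step + step) + min(base, 5))))): false | step := 0 | count := 1 | iter idx=0: | count := 1 | iter idx=1: | count := 1 | result -5; both end at -5.
Across all 30 domain points the two functions coincide.
verdict: equivalent


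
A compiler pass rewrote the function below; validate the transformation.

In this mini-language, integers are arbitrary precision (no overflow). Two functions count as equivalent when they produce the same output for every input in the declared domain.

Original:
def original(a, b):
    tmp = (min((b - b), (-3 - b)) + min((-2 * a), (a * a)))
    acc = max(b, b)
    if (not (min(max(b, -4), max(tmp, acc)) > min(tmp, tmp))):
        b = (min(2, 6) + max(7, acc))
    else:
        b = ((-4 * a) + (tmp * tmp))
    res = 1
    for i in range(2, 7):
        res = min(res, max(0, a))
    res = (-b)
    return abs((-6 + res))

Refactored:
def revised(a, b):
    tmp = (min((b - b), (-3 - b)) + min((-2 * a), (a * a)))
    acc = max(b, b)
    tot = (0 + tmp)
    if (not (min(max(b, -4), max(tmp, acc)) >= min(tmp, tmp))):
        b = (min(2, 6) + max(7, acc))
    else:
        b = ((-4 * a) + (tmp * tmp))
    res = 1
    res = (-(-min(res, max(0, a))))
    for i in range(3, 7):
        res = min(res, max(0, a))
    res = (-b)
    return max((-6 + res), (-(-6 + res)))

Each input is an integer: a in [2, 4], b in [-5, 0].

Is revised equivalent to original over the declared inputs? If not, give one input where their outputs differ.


The rewrite breaks on a=2, b=-5, where the results are 15 and 14.
original: tmp becomes -4; next acc becomes -5; next (not (min(max(b, -4), max(tmp, acc)) > min(tmp, tmp))) evaluates to true; next b becomes 9; next res becomes 1; next at i=2:; next res becomes 1; next at i=3:; next res becomes 1; next at i=4:; next res becomes 1; next at i=5:; next res becomes 1; next at i=6:; next res becomes 1; next res becomes -9; next final value 15
revised: tmp becomes -4; next acc becomes -5; next tot becomes -4; next (not (min(max(b, -4), max(tmp, acc)) >= min(tmp, tmp))) evaluates to false; next b becomes 8; next res becomes 1; next res becomes 1; next at i=3:; next res becomes 1; next at i=4:; next res becomes 1; next at i=5:; next res becomes 1; next at i=6:; next res becomes 1; next res becomes -8; next final value 14
verdict: not equivalent; witness: a=2, b=-5


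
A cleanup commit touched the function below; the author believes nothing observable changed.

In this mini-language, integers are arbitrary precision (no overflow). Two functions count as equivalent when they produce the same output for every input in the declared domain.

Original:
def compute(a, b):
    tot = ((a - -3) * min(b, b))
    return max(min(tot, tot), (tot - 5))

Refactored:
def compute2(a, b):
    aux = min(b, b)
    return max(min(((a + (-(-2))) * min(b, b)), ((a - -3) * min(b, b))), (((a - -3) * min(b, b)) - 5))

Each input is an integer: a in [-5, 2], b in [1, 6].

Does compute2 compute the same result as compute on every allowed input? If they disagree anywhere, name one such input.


The rewrite breaks on a=-5, b=1, where the results are -2 and -3.
compute: tot := -2 | result -2
compute2: aux := 1 | result -3
verdict: not equivalent; witness: a=-5, b=1


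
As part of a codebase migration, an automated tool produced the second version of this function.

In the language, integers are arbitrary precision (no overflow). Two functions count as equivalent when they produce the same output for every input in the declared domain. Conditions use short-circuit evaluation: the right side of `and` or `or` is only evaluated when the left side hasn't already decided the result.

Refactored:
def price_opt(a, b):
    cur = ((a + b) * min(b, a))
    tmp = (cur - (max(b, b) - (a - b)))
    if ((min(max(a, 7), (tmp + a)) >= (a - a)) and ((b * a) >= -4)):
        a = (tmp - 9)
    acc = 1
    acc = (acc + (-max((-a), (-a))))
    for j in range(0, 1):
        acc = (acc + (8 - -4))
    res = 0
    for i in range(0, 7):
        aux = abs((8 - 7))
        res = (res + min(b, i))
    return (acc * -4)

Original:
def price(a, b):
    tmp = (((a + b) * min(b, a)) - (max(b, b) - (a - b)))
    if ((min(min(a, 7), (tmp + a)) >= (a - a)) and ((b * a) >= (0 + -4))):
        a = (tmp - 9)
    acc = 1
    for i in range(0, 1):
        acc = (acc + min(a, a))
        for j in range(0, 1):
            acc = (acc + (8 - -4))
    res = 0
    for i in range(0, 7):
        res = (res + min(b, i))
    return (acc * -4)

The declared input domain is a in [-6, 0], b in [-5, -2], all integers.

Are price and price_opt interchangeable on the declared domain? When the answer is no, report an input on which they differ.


Input a=-6, b=-5: -28 from price versus -296 from price_opt.
verdict: not equivalent; witness: a=-6, b=-5


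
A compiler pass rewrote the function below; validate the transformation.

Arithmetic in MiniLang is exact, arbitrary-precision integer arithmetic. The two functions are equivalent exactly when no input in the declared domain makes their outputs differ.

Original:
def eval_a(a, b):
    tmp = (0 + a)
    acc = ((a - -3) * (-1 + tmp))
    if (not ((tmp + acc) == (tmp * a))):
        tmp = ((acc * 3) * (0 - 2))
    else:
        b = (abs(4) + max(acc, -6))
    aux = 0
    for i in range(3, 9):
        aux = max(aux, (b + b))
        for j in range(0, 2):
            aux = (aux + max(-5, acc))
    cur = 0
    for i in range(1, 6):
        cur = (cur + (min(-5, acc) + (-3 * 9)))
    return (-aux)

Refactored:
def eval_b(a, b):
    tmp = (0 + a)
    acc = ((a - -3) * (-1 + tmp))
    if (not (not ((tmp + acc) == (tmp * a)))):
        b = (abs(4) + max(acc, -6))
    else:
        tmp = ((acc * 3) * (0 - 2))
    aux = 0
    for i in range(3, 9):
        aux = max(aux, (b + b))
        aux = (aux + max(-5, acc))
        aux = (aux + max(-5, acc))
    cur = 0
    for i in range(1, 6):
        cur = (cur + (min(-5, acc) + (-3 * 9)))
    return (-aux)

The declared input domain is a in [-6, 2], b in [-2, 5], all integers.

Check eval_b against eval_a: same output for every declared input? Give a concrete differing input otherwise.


The two versions differ — the changes include loop structure differs; and arithmetic usage differs; and boolean connective usage differs; and constant usage differs; and min/max/abs usage differs; and local variable names differ.
As a probe, take a=-1, b=2: eval_a runs tmp = -1; acc = -4; (not ((tmp + acc) == (tmp * a))) -> true; tmp = 24; aux = 0; [i=3]; aux = 4; [j=0]; aux = 0; [j=1]; aux = -4; [i=4]; aux = 4; [j=0]; aux = 0; [j=1]; aux = -4; [i=5]; aux = 4; [j=0]; aux = 0; [j=1]; aux = -4; [i=6]; aux = 4; [j=0]; aux = 0; [j=1]; aux = -4; [i=7]; aux = 4; [j=0]; aux = 0; [j=1]; aux = -4; [i=8]; aux = 4; [j=0]; aux = 0; [j=1]; aux = -4; cur = 0; [i=1]; cur = -32; [i=2]; cur = -64; [i=3]; cur = -96; [i=4]; cur = -128; [i=5]; cur = -160; return 4; eval_b runs tmp = -1; acc = -4; (not (not ((tmp + acc) == (tmp * a)))) -> false; tmp = 24; aux = 0; [i=3]; aux = 4; aux = 0; aux = -4; [i=4]; aux = 4; aux = 0; aux = -4; [i=5]; aux = 4; aux = 0; aux = -4; [i=6]; aux = 4; aux = 0; aux = -4; [i=7]; aux = 4; aux = 0; aux = -4; [i=8]; aux = 4; aux = 0; aux = -4; cur = 0; [i=1]; cur = -32; [i=2]; cur = -64; [i=3]; cur = -96; [i=4]; cur = -128; [i=5]; cur = -160; return 4; both end at 4.
Every one of the 72 inputs gives matching results.
verdict: equivalent


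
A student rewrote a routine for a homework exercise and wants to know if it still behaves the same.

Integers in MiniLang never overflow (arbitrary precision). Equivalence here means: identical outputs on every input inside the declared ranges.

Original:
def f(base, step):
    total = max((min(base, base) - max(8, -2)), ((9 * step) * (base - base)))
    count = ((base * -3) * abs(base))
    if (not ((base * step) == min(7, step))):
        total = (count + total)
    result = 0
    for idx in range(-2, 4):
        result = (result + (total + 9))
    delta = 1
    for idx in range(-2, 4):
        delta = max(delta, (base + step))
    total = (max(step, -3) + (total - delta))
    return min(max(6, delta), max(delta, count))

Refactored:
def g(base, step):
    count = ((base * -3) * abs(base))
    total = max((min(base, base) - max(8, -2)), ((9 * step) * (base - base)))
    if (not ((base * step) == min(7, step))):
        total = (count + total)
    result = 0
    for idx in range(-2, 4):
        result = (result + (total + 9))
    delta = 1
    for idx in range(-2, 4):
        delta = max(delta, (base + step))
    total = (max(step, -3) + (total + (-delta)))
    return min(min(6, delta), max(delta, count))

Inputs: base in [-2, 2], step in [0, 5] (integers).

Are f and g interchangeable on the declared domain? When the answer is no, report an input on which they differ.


Try base=-2, step=0.
f: total = 0; count = 12; (not ((base * step) == min(7, step))) -> false; result = 0; [idx=-2]; result = 9; [idx=-1]; result = 18; [idx=0]; result = 27; [idx=1]; result = 36; [idx=2]; result = 45; [idx=3]; result = 54; delta = 1; [idx=-2]; delta = 1; [idx=-1]; delta = 1; [idx=0]; delta = 1; [idx=1]; delta = 1; [idx=2]; delta = 1; [idx=3]; delta = 1; total = -1; return 6
g: count = 12; total = 0; (not ((base * step) == min(7, step))) -> false; result = 0; [idx=-2]; result = 9; [idx=-1]; result = 18; [idx=0]; result = 27; [idx=1]; result = 36; [idx=2]; result = 45; [idx=3]; result = 54; delta = 1; [idx=-2]; delta = 1; [idx=-1]; delta = 1; [idx=0]; delta = 1; [idx=1]; delta = 1; [idx=2]; delta = 1; [idx=3]; delta = 1; total = -1; return 1
6 against 1: the behavior changed.
verdict: not equivalent; witness: base=-2, step=0


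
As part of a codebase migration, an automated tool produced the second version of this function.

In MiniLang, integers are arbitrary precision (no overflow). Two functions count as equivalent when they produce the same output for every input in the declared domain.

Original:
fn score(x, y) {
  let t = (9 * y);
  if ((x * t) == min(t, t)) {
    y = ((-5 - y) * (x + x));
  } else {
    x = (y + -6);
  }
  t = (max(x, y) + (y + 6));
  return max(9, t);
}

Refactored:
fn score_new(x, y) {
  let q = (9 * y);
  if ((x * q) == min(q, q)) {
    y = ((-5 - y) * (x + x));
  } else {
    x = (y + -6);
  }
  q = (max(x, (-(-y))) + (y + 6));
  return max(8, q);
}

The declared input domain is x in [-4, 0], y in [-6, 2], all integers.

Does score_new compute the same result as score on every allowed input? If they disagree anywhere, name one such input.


The rewrite breaks on x=-4, y=-6, where the results are 9 and 8.
score: t=-54, then ((x * t) == min(t, t)) is false, then x=-12, then t=-6, then returns 9
score_new: q=-54, then ((x * q) == min(q, q)) is false, then x=-12, then q=-6, then returns 8
verdict: not equivalent; witness: x=-4, y=-6


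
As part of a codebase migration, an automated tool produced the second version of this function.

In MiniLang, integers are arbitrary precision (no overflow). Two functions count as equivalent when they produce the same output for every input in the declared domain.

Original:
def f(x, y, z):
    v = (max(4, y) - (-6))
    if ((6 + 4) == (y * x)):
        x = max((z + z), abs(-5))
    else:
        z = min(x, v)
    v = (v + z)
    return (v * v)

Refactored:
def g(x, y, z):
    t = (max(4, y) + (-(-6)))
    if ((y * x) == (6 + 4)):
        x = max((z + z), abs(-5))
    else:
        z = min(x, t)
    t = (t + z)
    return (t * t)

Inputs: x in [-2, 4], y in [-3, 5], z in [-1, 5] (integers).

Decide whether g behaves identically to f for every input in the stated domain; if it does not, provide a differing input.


Side by side, the visible changes include: local variable names differ, and arithmetic usage differs.
Tracing x=0, y=0, z=5: f: v := 10 | ((6 + 4) == (y * x)): false | z := 0 | v := 10 | result 100 | g: t := 10 | ((y * x) == (6 + 4)): false | z := 0 | t := 10 | result 100 — matching result 100.
Sweeping the whole domain (441 inputs) finds no disagreement.
verdict: equivalent


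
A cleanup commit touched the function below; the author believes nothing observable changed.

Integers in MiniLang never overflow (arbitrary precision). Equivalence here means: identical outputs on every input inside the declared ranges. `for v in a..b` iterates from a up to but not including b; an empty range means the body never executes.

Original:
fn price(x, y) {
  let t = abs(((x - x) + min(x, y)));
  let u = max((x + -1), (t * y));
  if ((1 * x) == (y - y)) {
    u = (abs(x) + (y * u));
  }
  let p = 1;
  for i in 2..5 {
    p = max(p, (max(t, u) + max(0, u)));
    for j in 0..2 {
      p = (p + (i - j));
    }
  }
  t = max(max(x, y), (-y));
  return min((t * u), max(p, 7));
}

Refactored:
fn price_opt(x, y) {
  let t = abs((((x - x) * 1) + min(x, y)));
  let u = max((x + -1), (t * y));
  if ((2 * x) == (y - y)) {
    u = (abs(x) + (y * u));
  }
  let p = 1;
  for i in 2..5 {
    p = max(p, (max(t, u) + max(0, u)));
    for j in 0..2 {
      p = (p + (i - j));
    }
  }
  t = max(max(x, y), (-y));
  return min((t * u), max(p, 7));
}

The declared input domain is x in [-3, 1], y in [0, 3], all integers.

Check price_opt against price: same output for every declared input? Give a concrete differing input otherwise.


The suspicious edit (`1` became `2`) never changes the result for any input inside the declared domain.
As a probe, take x=0, y=1: price runs t becomes 0; next u becomes 0; next ((1 * x) == (y - y)) evaluates to true; next u becomes 0; next p becomes 1; next at i=2:; next p becomes 1; next at j=0:; next p becomes 3; next at j=1:; next p becomes 4; next at i=3:; next p becomes 4; next at j=0:; next p becomes 7; next at j=1:; next p becomes 9; next at i=4:; next p becomes 9; next at j=0:; next p becomes 13; next at j=1:; next p becomes 16; next t becomes 1; next final value 0; price_opt runs t becomes 0; next u becomes 0; next ((2 * x) == (y - y)) evaluates to true; next u becomes 0; next p becomes 1; next at i=2:; next p becomes 1; next at j=0:; next p becomes 3; next at j=1:; next p becomes 4; next at i=3:; next p becomes 4; next at j=0:; next p becomes 7; next at j=1:; next p becomes 9; next at i=4:; next p becomes 9; next at j=0:; next p becomes 13; next at j=1:; next p becomes 16; next t becomes 1; next final value 0; both end at 0.
Checked all 20 inputs in the declared domain: the outputs agree on every one.
verdict: equivalent


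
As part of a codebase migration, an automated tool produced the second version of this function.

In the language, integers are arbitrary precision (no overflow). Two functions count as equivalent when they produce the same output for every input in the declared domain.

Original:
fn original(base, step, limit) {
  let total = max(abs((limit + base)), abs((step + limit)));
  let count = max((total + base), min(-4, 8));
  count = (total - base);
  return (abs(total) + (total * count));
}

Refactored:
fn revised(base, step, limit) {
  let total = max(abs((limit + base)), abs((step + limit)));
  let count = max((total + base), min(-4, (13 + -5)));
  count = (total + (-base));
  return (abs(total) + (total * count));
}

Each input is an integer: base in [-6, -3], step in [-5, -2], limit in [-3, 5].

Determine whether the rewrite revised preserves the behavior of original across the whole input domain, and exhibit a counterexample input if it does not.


Although constant usage differs, plus arithmetic usage differs, 144/144 inputs agree.
verdict: equivalent
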